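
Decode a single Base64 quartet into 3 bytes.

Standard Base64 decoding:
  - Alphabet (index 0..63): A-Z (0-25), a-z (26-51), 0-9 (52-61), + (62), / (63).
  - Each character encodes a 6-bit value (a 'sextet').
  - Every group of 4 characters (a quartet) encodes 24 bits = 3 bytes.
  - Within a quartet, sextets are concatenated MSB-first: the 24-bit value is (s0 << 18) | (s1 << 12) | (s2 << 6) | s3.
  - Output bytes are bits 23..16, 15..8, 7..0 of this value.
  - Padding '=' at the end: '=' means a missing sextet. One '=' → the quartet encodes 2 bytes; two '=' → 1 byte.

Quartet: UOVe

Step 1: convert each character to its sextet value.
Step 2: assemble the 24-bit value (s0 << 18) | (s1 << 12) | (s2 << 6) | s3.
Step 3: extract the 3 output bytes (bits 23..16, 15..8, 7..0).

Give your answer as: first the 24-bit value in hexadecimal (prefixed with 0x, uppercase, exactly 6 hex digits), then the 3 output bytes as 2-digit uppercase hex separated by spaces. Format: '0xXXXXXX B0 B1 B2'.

Answer: 0x50E55E 50 E5 5E

Derivation:
Sextets: U=20, O=14, V=21, e=30
24-bit: (20<<18) | (14<<12) | (21<<6) | 30
      = 0x500000 | 0x00E000 | 0x000540 | 0x00001E
      = 0x50E55E
Bytes: (v>>16)&0xFF=50, (v>>8)&0xFF=E5, v&0xFF=5E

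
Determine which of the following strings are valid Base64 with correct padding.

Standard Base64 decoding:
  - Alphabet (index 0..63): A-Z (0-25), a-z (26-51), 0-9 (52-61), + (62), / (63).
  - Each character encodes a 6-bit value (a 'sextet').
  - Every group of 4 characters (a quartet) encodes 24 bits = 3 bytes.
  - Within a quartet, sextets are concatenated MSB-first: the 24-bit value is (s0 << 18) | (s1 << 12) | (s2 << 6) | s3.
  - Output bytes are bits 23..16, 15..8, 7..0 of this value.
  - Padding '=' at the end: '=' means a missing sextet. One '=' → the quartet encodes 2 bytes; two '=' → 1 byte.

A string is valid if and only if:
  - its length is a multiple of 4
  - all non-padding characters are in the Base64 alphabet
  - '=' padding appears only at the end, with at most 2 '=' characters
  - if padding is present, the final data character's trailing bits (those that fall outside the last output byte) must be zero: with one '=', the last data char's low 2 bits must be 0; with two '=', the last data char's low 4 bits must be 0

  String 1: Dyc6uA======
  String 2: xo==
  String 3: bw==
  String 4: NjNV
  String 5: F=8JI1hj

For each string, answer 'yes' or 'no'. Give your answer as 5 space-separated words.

String 1: 'Dyc6uA======' → invalid (6 pad chars (max 2))
String 2: 'xo==' → invalid (bad trailing bits)
String 3: 'bw==' → valid
String 4: 'NjNV' → valid
String 5: 'F=8JI1hj' → invalid (bad char(s): ['=']; '=' in middle)

Answer: no no yes yes no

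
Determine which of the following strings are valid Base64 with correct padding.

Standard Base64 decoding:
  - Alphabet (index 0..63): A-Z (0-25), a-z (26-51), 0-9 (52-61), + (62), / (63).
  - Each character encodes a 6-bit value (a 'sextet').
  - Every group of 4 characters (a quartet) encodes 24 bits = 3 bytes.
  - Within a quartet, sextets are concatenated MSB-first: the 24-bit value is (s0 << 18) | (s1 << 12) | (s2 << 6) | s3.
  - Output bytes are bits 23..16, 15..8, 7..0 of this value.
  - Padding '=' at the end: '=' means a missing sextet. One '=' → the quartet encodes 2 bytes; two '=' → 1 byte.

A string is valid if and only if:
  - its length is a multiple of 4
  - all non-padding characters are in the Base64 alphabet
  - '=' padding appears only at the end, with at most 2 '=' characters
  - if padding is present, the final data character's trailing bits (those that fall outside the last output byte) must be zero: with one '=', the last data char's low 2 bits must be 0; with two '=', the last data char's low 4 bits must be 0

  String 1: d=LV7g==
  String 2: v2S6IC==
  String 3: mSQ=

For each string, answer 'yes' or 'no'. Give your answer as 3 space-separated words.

Answer: no no yes

Derivation:
String 1: 'd=LV7g==' → invalid (bad char(s): ['=']; '=' in middle)
String 2: 'v2S6IC==' → invalid (bad trailing bits)
String 3: 'mSQ=' → valid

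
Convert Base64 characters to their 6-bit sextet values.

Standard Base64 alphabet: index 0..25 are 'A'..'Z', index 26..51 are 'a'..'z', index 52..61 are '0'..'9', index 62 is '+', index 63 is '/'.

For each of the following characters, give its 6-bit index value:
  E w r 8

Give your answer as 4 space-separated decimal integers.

'E': A..Z range, ord('E') − ord('A') = 4
'w': a..z range, 26 + ord('w') − ord('a') = 48
'r': a..z range, 26 + ord('r') − ord('a') = 43
'8': 0..9 range, 52 + ord('8') − ord('0') = 60

Answer: 4 48 43 60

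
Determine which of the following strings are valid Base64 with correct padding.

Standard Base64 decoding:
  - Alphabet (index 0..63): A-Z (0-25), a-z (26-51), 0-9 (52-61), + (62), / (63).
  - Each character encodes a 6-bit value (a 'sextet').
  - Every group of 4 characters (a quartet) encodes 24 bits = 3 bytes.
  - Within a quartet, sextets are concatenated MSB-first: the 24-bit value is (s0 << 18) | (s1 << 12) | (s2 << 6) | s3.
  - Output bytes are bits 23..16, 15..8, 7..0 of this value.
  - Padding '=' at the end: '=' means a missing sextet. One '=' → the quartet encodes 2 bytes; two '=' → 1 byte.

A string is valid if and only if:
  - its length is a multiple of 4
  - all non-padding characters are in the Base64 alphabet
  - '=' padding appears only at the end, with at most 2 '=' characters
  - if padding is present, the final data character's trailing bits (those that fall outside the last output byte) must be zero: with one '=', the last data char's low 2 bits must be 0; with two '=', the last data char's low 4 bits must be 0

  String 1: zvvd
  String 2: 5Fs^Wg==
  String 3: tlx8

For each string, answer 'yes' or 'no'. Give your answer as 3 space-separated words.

String 1: 'zvvd' → valid
String 2: '5Fs^Wg==' → invalid (bad char(s): ['^'])
String 3: 'tlx8' → valid

Answer: yes no yes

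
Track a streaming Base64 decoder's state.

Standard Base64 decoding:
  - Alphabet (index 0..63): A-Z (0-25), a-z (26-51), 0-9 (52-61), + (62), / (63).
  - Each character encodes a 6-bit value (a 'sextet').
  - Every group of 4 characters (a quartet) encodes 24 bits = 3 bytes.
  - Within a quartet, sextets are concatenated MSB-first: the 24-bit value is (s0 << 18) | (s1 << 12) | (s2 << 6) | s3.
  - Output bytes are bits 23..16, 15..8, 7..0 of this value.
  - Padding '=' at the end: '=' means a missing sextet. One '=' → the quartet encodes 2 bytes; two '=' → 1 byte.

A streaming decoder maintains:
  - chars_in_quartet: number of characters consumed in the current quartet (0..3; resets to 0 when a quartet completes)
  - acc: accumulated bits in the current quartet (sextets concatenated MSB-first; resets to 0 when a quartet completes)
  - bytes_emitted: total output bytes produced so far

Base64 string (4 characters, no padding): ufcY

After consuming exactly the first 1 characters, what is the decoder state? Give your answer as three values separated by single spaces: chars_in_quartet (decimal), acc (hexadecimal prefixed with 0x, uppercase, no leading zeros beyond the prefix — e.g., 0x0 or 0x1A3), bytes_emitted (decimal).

After char 0 ('u'=46): chars_in_quartet=1 acc=0x2E bytes_emitted=0

Answer: 1 0x2E 0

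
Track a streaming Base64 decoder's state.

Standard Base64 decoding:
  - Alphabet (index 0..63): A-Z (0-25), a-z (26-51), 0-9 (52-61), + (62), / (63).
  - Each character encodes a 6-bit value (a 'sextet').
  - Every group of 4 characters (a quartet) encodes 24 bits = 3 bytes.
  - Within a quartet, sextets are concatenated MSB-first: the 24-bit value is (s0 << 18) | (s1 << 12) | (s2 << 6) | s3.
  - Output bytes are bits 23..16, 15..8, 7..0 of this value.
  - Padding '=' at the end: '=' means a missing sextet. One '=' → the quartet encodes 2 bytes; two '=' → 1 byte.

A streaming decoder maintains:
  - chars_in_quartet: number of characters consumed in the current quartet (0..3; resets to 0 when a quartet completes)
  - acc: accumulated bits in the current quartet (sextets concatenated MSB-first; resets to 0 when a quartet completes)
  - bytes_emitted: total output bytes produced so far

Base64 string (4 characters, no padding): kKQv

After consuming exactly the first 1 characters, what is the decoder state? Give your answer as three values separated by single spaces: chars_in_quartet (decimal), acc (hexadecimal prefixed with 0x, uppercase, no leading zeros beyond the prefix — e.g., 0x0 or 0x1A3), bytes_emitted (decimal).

After char 0 ('k'=36): chars_in_quartet=1 acc=0x24 bytes_emitted=0

Answer: 1 0x24 0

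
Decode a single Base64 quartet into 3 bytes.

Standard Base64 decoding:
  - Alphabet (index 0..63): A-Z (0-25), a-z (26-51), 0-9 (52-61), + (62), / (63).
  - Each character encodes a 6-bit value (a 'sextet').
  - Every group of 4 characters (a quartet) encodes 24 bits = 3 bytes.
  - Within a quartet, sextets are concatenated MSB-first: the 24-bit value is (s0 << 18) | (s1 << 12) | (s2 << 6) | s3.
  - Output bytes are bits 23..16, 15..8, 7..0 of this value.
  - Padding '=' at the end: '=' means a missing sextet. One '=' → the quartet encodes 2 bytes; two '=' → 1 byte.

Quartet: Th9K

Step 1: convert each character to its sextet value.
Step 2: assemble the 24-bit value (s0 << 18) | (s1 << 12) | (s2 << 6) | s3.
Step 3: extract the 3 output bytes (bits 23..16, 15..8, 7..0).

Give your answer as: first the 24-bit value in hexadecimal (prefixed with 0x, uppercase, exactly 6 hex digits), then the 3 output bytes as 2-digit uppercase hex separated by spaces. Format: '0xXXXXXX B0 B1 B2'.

Sextets: T=19, h=33, 9=61, K=10
24-bit: (19<<18) | (33<<12) | (61<<6) | 10
      = 0x4C0000 | 0x021000 | 0x000F40 | 0x00000A
      = 0x4E1F4A
Bytes: (v>>16)&0xFF=4E, (v>>8)&0xFF=1F, v&0xFF=4A

Answer: 0x4E1F4A 4E 1F 4A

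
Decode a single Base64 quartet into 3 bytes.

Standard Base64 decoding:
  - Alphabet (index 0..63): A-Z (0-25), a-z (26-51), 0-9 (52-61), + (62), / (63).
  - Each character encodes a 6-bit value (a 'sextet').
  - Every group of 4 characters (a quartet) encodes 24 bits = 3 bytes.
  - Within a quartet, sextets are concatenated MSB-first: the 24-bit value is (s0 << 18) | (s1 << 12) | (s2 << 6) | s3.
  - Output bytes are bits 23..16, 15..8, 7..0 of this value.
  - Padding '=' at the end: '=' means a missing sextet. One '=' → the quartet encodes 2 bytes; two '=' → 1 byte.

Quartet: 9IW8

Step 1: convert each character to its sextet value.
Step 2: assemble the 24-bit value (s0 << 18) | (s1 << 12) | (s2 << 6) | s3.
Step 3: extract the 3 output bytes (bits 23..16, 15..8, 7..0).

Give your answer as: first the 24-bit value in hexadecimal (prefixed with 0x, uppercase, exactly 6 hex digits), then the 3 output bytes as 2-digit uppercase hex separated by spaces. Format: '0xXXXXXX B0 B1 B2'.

Answer: 0xF485BC F4 85 BC

Derivation:
Sextets: 9=61, I=8, W=22, 8=60
24-bit: (61<<18) | (8<<12) | (22<<6) | 60
      = 0xF40000 | 0x008000 | 0x000580 | 0x00003C
      = 0xF485BC
Bytes: (v>>16)&0xFF=F4, (v>>8)&0xFF=85, v&0xFF=BC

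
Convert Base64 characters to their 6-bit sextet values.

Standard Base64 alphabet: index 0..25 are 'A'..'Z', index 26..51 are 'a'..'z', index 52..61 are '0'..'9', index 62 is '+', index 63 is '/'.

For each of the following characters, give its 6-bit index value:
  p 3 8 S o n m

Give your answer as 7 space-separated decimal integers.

'p': a..z range, 26 + ord('p') − ord('a') = 41
'3': 0..9 range, 52 + ord('3') − ord('0') = 55
'8': 0..9 range, 52 + ord('8') − ord('0') = 60
'S': A..Z range, ord('S') − ord('A') = 18
'o': a..z range, 26 + ord('o') − ord('a') = 40
'n': a..z range, 26 + ord('n') − ord('a') = 39
'm': a..z range, 26 + ord('m') − ord('a') = 38

Answer: 41 55 60 18 40 39 38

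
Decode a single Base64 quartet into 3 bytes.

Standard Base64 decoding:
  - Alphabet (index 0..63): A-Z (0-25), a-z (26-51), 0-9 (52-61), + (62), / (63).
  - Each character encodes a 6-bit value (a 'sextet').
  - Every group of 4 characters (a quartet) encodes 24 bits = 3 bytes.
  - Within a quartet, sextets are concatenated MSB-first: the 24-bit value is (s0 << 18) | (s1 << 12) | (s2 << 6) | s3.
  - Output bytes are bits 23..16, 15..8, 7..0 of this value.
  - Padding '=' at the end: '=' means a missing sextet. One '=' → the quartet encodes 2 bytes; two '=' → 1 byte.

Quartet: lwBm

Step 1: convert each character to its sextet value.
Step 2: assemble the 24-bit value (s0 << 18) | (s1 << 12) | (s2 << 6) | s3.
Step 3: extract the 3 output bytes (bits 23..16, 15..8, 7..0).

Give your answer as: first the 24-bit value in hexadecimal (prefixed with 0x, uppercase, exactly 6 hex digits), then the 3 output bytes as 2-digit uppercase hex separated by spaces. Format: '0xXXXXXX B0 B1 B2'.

Answer: 0x970066 97 00 66

Derivation:
Sextets: l=37, w=48, B=1, m=38
24-bit: (37<<18) | (48<<12) | (1<<6) | 38
      = 0x940000 | 0x030000 | 0x000040 | 0x000026
      = 0x970066
Bytes: (v>>16)&0xFF=97, (v>>8)&0xFF=00, v&0xFF=66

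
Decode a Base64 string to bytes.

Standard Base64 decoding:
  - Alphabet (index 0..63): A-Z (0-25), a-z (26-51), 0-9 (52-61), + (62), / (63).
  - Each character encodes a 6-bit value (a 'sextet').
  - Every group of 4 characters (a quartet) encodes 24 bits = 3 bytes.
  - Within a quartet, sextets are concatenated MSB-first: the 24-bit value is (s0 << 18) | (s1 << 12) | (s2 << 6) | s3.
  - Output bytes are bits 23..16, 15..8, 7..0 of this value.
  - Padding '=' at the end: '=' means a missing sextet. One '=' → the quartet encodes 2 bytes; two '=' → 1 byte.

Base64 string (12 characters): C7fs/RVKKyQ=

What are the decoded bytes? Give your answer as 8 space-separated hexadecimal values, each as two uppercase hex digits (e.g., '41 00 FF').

Answer: 0B B7 EC FD 15 4A 2B 24

Derivation:
After char 0 ('C'=2): chars_in_quartet=1 acc=0x2 bytes_emitted=0
After char 1 ('7'=59): chars_in_quartet=2 acc=0xBB bytes_emitted=0
After char 2 ('f'=31): chars_in_quartet=3 acc=0x2EDF bytes_emitted=0
After char 3 ('s'=44): chars_in_quartet=4 acc=0xBB7EC -> emit 0B B7 EC, reset; bytes_emitted=3
After char 4 ('/'=63): chars_in_quartet=1 acc=0x3F bytes_emitted=3
After char 5 ('R'=17): chars_in_quartet=2 acc=0xFD1 bytes_emitted=3
After char 6 ('V'=21): chars_in_quartet=3 acc=0x3F455 bytes_emitted=3
After char 7 ('K'=10): chars_in_quartet=4 acc=0xFD154A -> emit FD 15 4A, reset; bytes_emitted=6
After char 8 ('K'=10): chars_in_quartet=1 acc=0xA bytes_emitted=6
After char 9 ('y'=50): chars_in_quartet=2 acc=0x2B2 bytes_emitted=6
After char 10 ('Q'=16): chars_in_quartet=3 acc=0xAC90 bytes_emitted=6
Padding '=': partial quartet acc=0xAC90 -> emit 2B 24; bytes_emitted=8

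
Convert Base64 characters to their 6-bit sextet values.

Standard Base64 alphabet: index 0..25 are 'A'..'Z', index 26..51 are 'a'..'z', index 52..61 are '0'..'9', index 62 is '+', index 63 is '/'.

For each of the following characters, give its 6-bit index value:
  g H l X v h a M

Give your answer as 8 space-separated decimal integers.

Answer: 32 7 37 23 47 33 26 12

Derivation:
'g': a..z range, 26 + ord('g') − ord('a') = 32
'H': A..Z range, ord('H') − ord('A') = 7
'l': a..z range, 26 + ord('l') − ord('a') = 37
'X': A..Z range, ord('X') − ord('A') = 23
'v': a..z range, 26 + ord('v') − ord('a') = 47
'h': a..z range, 26 + ord('h') − ord('a') = 33
'a': a..z range, 26 + ord('a') − ord('a') = 26
'M': A..Z range, ord('M') − ord('A') = 12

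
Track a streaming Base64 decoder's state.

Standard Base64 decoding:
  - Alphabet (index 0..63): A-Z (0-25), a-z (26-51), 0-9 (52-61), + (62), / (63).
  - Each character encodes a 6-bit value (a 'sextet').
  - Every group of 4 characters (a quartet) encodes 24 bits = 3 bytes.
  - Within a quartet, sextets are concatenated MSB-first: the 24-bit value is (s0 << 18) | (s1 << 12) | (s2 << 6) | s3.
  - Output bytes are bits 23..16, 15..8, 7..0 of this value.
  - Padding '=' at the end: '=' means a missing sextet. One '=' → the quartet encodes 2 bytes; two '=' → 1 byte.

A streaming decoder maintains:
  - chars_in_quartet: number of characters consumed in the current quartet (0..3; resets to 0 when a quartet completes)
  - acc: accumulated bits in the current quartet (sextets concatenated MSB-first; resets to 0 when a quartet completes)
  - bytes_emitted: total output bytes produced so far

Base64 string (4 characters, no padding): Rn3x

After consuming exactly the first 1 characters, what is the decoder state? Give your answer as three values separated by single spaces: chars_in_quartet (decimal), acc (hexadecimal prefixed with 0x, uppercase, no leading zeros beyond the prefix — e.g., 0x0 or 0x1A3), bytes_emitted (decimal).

Answer: 1 0x11 0

Derivation:
After char 0 ('R'=17): chars_in_quartet=1 acc=0x11 bytes_emitted=0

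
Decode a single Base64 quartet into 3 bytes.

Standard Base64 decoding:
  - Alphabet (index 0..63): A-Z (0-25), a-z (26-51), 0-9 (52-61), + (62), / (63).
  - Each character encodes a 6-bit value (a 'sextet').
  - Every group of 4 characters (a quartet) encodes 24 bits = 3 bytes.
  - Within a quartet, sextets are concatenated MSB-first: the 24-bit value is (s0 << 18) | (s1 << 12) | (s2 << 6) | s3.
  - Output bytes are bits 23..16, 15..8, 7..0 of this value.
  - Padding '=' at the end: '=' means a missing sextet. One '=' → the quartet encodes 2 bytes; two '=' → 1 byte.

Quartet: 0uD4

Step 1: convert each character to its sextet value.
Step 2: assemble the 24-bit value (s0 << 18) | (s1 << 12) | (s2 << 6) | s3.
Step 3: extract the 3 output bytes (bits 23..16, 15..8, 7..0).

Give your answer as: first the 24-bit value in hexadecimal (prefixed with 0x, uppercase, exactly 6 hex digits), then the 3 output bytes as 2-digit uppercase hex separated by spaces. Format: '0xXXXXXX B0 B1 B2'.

Answer: 0xD2E0F8 D2 E0 F8

Derivation:
Sextets: 0=52, u=46, D=3, 4=56
24-bit: (52<<18) | (46<<12) | (3<<6) | 56
      = 0xD00000 | 0x02E000 | 0x0000C0 | 0x000038
      = 0xD2E0F8
Bytes: (v>>16)&0xFF=D2, (v>>8)&0xFF=E0, v&0xFF=F8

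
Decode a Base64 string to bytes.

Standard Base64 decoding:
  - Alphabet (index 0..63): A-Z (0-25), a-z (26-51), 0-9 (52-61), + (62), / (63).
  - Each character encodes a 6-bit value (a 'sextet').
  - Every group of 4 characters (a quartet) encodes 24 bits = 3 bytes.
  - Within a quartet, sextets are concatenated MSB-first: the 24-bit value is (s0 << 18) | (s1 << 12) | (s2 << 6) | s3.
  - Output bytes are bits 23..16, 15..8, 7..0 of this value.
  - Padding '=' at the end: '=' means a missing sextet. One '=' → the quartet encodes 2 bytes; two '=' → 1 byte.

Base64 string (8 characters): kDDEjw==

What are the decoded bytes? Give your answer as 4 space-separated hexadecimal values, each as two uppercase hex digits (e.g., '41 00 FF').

After char 0 ('k'=36): chars_in_quartet=1 acc=0x24 bytes_emitted=0
After char 1 ('D'=3): chars_in_quartet=2 acc=0x903 bytes_emitted=0
After char 2 ('D'=3): chars_in_quartet=3 acc=0x240C3 bytes_emitted=0
After char 3 ('E'=4): chars_in_quartet=4 acc=0x9030C4 -> emit 90 30 C4, reset; bytes_emitted=3
After char 4 ('j'=35): chars_in_quartet=1 acc=0x23 bytes_emitted=3
After char 5 ('w'=48): chars_in_quartet=2 acc=0x8F0 bytes_emitted=3
Padding '==': partial quartet acc=0x8F0 -> emit 8F; bytes_emitted=4

Answer: 90 30 C4 8F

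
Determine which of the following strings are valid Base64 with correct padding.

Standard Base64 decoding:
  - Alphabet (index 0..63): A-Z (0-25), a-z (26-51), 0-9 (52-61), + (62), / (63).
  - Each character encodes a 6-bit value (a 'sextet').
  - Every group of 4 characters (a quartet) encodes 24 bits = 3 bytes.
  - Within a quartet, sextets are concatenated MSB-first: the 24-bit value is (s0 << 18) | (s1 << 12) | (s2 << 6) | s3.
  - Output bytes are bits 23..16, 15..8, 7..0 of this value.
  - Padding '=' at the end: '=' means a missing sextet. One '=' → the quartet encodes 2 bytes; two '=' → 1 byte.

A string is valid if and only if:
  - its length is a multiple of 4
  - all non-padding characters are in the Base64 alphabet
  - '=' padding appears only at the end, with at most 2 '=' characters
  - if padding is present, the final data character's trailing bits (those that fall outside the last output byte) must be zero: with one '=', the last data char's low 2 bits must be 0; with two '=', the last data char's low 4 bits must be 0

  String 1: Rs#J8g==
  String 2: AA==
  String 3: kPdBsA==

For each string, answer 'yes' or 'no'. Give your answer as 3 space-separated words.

String 1: 'Rs#J8g==' → invalid (bad char(s): ['#'])
String 2: 'AA==' → valid
String 3: 'kPdBsA==' → valid

Answer: no yes yes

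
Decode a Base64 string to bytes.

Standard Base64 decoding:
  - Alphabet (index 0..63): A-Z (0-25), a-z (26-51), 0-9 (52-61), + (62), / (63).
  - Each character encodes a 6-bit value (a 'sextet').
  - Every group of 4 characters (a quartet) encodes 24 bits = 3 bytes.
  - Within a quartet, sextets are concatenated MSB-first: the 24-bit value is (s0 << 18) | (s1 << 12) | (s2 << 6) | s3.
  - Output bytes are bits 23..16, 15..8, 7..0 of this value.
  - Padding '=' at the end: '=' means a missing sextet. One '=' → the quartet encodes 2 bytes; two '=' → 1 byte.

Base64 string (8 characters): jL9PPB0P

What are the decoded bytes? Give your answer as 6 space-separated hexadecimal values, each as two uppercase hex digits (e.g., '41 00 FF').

After char 0 ('j'=35): chars_in_quartet=1 acc=0x23 bytes_emitted=0
After char 1 ('L'=11): chars_in_quartet=2 acc=0x8CB bytes_emitted=0
After char 2 ('9'=61): chars_in_quartet=3 acc=0x232FD bytes_emitted=0
After char 3 ('P'=15): chars_in_quartet=4 acc=0x8CBF4F -> emit 8C BF 4F, reset; bytes_emitted=3
After char 4 ('P'=15): chars_in_quartet=1 acc=0xF bytes_emitted=3
After char 5 ('B'=1): chars_in_quartet=2 acc=0x3C1 bytes_emitted=3
After char 6 ('0'=52): chars_in_quartet=3 acc=0xF074 bytes_emitted=3
After char 7 ('P'=15): chars_in_quartet=4 acc=0x3C1D0F -> emit 3C 1D 0F, reset; bytes_emitted=6

Answer: 8C BF 4F 3C 1D 0F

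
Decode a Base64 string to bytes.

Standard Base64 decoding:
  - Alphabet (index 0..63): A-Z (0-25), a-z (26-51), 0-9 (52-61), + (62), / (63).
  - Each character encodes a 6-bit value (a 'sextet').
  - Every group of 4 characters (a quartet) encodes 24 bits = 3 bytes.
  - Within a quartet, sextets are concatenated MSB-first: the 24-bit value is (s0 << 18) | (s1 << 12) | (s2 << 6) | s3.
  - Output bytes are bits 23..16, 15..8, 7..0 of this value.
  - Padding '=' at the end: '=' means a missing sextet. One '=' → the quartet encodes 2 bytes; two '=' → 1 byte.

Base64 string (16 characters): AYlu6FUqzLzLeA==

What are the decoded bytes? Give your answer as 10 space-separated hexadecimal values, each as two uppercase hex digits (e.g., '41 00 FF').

Answer: 01 89 6E E8 55 2A CC BC CB 78

Derivation:
After char 0 ('A'=0): chars_in_quartet=1 acc=0x0 bytes_emitted=0
After char 1 ('Y'=24): chars_in_quartet=2 acc=0x18 bytes_emitted=0
After char 2 ('l'=37): chars_in_quartet=3 acc=0x625 bytes_emitted=0
After char 3 ('u'=46): chars_in_quartet=4 acc=0x1896E -> emit 01 89 6E, reset; bytes_emitted=3
After char 4 ('6'=58): chars_in_quartet=1 acc=0x3A bytes_emitted=3
After char 5 ('F'=5): chars_in_quartet=2 acc=0xE85 bytes_emitted=3
After char 6 ('U'=20): chars_in_quartet=3 acc=0x3A154 bytes_emitted=3
After char 7 ('q'=42): chars_in_quartet=4 acc=0xE8552A -> emit E8 55 2A, reset; bytes_emitted=6
After char 8 ('z'=51): chars_in_quartet=1 acc=0x33 bytes_emitted=6
After char 9 ('L'=11): chars_in_quartet=2 acc=0xCCB bytes_emitted=6
After char 10 ('z'=51): chars_in_quartet=3 acc=0x332F3 bytes_emitted=6
After char 11 ('L'=11): chars_in_quartet=4 acc=0xCCBCCB -> emit CC BC CB, reset; bytes_emitted=9
After char 12 ('e'=30): chars_in_quartet=1 acc=0x1E bytes_emitted=9
After char 13 ('A'=0): chars_in_quartet=2 acc=0x780 bytes_emitted=9
Padding '==': partial quartet acc=0x780 -> emit 78; bytes_emitted=10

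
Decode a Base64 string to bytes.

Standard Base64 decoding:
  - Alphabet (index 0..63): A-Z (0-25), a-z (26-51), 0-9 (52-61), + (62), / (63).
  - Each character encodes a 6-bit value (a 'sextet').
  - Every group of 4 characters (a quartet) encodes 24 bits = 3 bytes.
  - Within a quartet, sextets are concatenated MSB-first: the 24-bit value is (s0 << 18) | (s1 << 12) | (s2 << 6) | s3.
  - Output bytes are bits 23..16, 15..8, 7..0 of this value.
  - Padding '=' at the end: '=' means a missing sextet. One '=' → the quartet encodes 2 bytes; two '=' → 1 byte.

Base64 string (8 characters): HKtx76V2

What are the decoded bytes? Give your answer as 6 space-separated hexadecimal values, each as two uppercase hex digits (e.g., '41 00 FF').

After char 0 ('H'=7): chars_in_quartet=1 acc=0x7 bytes_emitted=0
After char 1 ('K'=10): chars_in_quartet=2 acc=0x1CA bytes_emitted=0
After char 2 ('t'=45): chars_in_quartet=3 acc=0x72AD bytes_emitted=0
After char 3 ('x'=49): chars_in_quartet=4 acc=0x1CAB71 -> emit 1C AB 71, reset; bytes_emitted=3
After char 4 ('7'=59): chars_in_quartet=1 acc=0x3B bytes_emitted=3
After char 5 ('6'=58): chars_in_quartet=2 acc=0xEFA bytes_emitted=3
After char 6 ('V'=21): chars_in_quartet=3 acc=0x3BE95 bytes_emitted=3
After char 7 ('2'=54): chars_in_quartet=4 acc=0xEFA576 -> emit EF A5 76, reset; bytes_emitted=6

Answer: 1C AB 71 EF A5 76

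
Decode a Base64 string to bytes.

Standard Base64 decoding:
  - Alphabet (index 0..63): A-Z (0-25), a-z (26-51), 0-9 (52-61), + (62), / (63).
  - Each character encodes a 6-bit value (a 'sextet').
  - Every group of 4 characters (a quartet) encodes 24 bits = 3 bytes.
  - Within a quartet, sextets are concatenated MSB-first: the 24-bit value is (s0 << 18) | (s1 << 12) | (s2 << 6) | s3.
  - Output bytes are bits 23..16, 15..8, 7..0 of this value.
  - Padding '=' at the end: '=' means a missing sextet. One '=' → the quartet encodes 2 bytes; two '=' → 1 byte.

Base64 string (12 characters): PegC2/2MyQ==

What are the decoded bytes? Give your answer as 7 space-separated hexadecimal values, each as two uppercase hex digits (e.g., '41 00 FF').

Answer: 3D E8 02 DB FD 8C C9

Derivation:
After char 0 ('P'=15): chars_in_quartet=1 acc=0xF bytes_emitted=0
After char 1 ('e'=30): chars_in_quartet=2 acc=0x3DE bytes_emitted=0
After char 2 ('g'=32): chars_in_quartet=3 acc=0xF7A0 bytes_emitted=0
After char 3 ('C'=2): chars_in_quartet=4 acc=0x3DE802 -> emit 3D E8 02, reset; bytes_emitted=3
After char 4 ('2'=54): chars_in_quartet=1 acc=0x36 bytes_emitted=3
After char 5 ('/'=63): chars_in_quartet=2 acc=0xDBF bytes_emitted=3
After char 6 ('2'=54): chars_in_quartet=3 acc=0x36FF6 bytes_emitted=3
After char 7 ('M'=12): chars_in_quartet=4 acc=0xDBFD8C -> emit DB FD 8C, reset; bytes_emitted=6
After char 8 ('y'=50): chars_in_quartet=1 acc=0x32 bytes_emitted=6
After char 9 ('Q'=16): chars_in_quartet=2 acc=0xC90 bytes_emitted=6
Padding '==': partial quartet acc=0xC90 -> emit C9; bytes_emitted=7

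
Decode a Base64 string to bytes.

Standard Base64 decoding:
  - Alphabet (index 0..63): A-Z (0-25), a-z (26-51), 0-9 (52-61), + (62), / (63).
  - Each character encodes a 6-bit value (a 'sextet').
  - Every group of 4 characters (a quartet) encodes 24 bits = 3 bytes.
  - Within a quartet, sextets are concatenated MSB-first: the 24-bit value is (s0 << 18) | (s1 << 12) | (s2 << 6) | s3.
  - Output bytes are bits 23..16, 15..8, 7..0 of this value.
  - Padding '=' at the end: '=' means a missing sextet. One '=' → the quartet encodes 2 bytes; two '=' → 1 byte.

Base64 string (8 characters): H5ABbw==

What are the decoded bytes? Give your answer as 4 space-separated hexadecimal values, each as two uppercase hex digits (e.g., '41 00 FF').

After char 0 ('H'=7): chars_in_quartet=1 acc=0x7 bytes_emitted=0
After char 1 ('5'=57): chars_in_quartet=2 acc=0x1F9 bytes_emitted=0
After char 2 ('A'=0): chars_in_quartet=3 acc=0x7E40 bytes_emitted=0
After char 3 ('B'=1): chars_in_quartet=4 acc=0x1F9001 -> emit 1F 90 01, reset; bytes_emitted=3
After char 4 ('b'=27): chars_in_quartet=1 acc=0x1B bytes_emitted=3
After char 5 ('w'=48): chars_in_quartet=2 acc=0x6F0 bytes_emitted=3
Padding '==': partial quartet acc=0x6F0 -> emit 6F; bytes_emitted=4

Answer: 1F 90 01 6F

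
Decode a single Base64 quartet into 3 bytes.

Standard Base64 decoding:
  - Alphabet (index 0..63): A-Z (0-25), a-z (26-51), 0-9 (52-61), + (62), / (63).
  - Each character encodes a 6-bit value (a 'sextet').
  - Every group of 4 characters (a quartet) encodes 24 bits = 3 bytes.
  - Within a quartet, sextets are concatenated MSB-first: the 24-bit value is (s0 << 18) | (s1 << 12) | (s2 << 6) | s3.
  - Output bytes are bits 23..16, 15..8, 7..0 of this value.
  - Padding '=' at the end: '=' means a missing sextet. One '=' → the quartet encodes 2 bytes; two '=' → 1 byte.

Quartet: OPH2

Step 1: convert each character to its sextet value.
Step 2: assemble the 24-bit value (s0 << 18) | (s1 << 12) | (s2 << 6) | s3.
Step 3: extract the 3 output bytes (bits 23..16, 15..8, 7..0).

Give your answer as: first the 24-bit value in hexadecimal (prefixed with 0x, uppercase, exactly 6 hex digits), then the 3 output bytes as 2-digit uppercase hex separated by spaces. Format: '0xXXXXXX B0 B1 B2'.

Sextets: O=14, P=15, H=7, 2=54
24-bit: (14<<18) | (15<<12) | (7<<6) | 54
      = 0x380000 | 0x00F000 | 0x0001C0 | 0x000036
      = 0x38F1F6
Bytes: (v>>16)&0xFF=38, (v>>8)&0xFF=F1, v&0xFF=F6

Answer: 0x38F1F6 38 F1 F6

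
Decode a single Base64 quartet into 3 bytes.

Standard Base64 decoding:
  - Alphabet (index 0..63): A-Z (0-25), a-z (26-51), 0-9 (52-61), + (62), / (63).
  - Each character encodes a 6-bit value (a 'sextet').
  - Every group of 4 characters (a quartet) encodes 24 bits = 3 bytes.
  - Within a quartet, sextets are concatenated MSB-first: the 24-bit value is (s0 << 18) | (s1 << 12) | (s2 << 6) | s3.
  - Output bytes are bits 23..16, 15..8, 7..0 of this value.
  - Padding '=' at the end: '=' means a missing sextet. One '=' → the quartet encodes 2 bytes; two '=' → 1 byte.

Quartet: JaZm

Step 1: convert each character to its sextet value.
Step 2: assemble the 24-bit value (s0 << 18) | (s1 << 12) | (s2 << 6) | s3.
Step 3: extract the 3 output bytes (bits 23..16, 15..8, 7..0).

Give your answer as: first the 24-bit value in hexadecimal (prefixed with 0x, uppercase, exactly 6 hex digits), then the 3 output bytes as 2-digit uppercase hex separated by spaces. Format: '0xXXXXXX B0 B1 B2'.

Answer: 0x25A666 25 A6 66

Derivation:
Sextets: J=9, a=26, Z=25, m=38
24-bit: (9<<18) | (26<<12) | (25<<6) | 38
      = 0x240000 | 0x01A000 | 0x000640 | 0x000026
      = 0x25A666
Bytes: (v>>16)&0xFF=25, (v>>8)&0xFF=A6, v&0xFF=66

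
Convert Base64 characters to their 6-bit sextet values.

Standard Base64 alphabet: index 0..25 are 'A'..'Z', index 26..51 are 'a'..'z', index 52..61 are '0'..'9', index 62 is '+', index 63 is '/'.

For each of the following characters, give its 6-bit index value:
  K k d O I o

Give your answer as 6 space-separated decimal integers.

'K': A..Z range, ord('K') − ord('A') = 10
'k': a..z range, 26 + ord('k') − ord('a') = 36
'd': a..z range, 26 + ord('d') − ord('a') = 29
'O': A..Z range, ord('O') − ord('A') = 14
'I': A..Z range, ord('I') − ord('A') = 8
'o': a..z range, 26 + ord('o') − ord('a') = 40

Answer: 10 36 29 14 8 40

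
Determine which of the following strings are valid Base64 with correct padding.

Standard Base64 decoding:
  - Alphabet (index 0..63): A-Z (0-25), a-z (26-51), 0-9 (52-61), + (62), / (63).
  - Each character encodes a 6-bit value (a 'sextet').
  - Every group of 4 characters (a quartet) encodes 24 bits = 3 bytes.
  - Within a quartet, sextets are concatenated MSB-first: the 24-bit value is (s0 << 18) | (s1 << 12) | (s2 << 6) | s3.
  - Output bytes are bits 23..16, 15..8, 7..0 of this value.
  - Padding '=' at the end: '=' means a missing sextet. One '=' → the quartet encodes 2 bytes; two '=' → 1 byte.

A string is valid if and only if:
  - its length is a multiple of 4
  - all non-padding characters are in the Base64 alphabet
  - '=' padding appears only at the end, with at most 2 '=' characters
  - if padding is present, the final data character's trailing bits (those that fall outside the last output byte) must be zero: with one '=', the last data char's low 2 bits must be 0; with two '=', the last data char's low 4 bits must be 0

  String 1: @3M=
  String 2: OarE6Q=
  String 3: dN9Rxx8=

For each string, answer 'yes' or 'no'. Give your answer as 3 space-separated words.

Answer: no no yes

Derivation:
String 1: '@3M=' → invalid (bad char(s): ['@'])
String 2: 'OarE6Q=' → invalid (len=7 not mult of 4)
String 3: 'dN9Rxx8=' → valid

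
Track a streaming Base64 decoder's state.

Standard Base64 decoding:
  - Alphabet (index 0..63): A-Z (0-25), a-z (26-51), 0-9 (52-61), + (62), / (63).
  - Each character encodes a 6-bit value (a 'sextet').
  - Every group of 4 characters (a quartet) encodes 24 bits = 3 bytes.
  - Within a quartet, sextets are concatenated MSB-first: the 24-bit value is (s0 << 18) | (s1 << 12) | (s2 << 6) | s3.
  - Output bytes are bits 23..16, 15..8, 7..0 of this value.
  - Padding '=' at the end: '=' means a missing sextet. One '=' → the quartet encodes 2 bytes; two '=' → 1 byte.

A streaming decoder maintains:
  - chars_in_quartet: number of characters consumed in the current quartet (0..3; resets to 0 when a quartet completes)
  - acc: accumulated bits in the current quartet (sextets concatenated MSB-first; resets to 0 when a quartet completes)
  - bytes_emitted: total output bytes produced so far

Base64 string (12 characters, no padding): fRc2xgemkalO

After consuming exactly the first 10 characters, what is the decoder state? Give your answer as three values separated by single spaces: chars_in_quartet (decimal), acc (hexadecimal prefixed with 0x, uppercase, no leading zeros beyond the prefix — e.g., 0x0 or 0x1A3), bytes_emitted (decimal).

Answer: 2 0x91A 6

Derivation:
After char 0 ('f'=31): chars_in_quartet=1 acc=0x1F bytes_emitted=0
After char 1 ('R'=17): chars_in_quartet=2 acc=0x7D1 bytes_emitted=0
After char 2 ('c'=28): chars_in_quartet=3 acc=0x1F45C bytes_emitted=0
After char 3 ('2'=54): chars_in_quartet=4 acc=0x7D1736 -> emit 7D 17 36, reset; bytes_emitted=3
After char 4 ('x'=49): chars_in_quartet=1 acc=0x31 bytes_emitted=3
After char 5 ('g'=32): chars_in_quartet=2 acc=0xC60 bytes_emitted=3
After char 6 ('e'=30): chars_in_quartet=3 acc=0x3181E bytes_emitted=3
After char 7 ('m'=38): chars_in_quartet=4 acc=0xC607A6 -> emit C6 07 A6, reset; bytes_emitted=6
After char 8 ('k'=36): chars_in_quartet=1 acc=0x24 bytes_emitted=6
After char 9 ('a'=26): chars_in_quartet=2 acc=0x91A bytes_emitted=6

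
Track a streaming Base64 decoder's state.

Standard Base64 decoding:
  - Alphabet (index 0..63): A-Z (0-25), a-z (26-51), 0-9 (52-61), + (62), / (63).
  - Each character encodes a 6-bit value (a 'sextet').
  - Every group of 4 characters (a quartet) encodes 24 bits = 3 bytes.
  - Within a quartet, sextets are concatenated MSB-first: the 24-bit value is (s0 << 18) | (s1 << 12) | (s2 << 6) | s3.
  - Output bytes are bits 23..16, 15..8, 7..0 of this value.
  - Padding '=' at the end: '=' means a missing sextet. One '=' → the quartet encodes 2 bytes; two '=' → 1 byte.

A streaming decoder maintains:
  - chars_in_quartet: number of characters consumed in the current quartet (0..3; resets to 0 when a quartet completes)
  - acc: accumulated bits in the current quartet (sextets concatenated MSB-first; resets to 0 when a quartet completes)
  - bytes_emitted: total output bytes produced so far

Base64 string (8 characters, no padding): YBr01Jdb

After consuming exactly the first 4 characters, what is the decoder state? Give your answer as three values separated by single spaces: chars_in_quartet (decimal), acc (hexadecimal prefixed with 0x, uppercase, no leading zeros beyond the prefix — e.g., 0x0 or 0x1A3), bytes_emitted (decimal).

Answer: 0 0x0 3

Derivation:
After char 0 ('Y'=24): chars_in_quartet=1 acc=0x18 bytes_emitted=0
After char 1 ('B'=1): chars_in_quartet=2 acc=0x601 bytes_emitted=0
After char 2 ('r'=43): chars_in_quartet=3 acc=0x1806B bytes_emitted=0
After char 3 ('0'=52): chars_in_quartet=4 acc=0x601AF4 -> emit 60 1A F4, reset; bytes_emitted=3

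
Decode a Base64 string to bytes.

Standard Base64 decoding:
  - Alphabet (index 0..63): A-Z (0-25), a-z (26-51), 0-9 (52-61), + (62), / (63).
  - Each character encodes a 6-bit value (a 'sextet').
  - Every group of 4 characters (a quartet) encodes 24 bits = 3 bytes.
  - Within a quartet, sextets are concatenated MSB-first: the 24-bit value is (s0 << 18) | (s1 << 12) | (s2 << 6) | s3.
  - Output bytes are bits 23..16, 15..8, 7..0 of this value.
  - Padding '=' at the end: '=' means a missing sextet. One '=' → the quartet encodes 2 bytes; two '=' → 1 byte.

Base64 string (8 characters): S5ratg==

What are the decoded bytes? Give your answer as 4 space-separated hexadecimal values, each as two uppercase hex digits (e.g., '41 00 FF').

After char 0 ('S'=18): chars_in_quartet=1 acc=0x12 bytes_emitted=0
After char 1 ('5'=57): chars_in_quartet=2 acc=0x4B9 bytes_emitted=0
After char 2 ('r'=43): chars_in_quartet=3 acc=0x12E6B bytes_emitted=0
After char 3 ('a'=26): chars_in_quartet=4 acc=0x4B9ADA -> emit 4B 9A DA, reset; bytes_emitted=3
After char 4 ('t'=45): chars_in_quartet=1 acc=0x2D bytes_emitted=3
After char 5 ('g'=32): chars_in_quartet=2 acc=0xB60 bytes_emitted=3
Padding '==': partial quartet acc=0xB60 -> emit B6; bytes_emitted=4

Answer: 4B 9A DA B6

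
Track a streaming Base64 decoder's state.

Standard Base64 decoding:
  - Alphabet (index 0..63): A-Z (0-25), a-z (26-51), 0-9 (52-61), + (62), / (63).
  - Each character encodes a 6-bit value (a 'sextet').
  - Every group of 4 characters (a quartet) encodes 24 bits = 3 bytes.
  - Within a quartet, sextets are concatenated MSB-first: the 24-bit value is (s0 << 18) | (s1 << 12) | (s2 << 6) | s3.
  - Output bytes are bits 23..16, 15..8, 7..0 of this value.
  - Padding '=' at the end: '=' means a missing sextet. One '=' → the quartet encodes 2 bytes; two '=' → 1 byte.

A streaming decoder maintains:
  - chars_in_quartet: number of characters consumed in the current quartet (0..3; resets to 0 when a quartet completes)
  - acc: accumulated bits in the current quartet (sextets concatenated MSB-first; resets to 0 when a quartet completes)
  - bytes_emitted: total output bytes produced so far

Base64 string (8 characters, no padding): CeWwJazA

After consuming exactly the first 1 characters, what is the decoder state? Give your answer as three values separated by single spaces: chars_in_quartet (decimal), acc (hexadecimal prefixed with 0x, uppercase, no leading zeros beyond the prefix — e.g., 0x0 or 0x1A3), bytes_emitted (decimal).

Answer: 1 0x2 0

Derivation:
After char 0 ('C'=2): chars_in_quartet=1 acc=0x2 bytes_emitted=0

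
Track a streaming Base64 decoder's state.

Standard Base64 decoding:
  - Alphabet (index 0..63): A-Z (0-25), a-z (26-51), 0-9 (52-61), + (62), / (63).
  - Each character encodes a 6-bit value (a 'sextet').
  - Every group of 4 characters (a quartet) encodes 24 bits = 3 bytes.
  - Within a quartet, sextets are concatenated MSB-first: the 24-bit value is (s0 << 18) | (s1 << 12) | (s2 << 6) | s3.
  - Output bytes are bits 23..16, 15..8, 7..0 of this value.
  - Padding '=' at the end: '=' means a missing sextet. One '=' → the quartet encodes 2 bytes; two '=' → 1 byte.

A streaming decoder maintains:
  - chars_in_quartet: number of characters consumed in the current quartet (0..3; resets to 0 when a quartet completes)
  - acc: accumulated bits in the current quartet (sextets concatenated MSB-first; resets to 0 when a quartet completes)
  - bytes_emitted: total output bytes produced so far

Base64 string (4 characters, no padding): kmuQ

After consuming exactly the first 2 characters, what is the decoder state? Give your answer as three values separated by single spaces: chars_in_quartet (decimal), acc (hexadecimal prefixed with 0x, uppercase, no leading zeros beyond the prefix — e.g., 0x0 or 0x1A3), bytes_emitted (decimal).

After char 0 ('k'=36): chars_in_quartet=1 acc=0x24 bytes_emitted=0
After char 1 ('m'=38): chars_in_quartet=2 acc=0x926 bytes_emitted=0

Answer: 2 0x926 0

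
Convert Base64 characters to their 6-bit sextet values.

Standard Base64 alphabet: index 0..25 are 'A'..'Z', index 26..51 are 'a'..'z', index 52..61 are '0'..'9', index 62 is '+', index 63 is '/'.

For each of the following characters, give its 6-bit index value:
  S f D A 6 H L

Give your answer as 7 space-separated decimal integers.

'S': A..Z range, ord('S') − ord('A') = 18
'f': a..z range, 26 + ord('f') − ord('a') = 31
'D': A..Z range, ord('D') − ord('A') = 3
'A': A..Z range, ord('A') − ord('A') = 0
'6': 0..9 range, 52 + ord('6') − ord('0') = 58
'H': A..Z range, ord('H') − ord('A') = 7
'L': A..Z range, ord('L') − ord('A') = 11

Answer: 18 31 3 0 58 7 11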